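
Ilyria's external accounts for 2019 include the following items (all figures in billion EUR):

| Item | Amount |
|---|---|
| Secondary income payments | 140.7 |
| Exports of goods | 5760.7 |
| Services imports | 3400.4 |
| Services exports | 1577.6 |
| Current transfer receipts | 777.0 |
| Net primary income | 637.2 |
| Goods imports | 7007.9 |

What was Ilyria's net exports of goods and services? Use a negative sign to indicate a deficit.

-3070.0

Goods balance = 5760.7 - 7007.9 = -1247.2
Services balance = 1577.6 - 3400.4 = -1822.8
Trade balance (goods + services) = -1247.2 + (-1822.8) = -3070.0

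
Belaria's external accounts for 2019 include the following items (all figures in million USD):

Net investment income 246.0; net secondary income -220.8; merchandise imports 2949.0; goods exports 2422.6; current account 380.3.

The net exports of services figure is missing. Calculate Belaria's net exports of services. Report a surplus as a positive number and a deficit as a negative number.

881.5

Current account = goods balance + services balance + net primary income + net secondary income
Sum of the known components = -501.2
Net exports of services = CA - (known components) = 380.3 - (-501.2) = 881.5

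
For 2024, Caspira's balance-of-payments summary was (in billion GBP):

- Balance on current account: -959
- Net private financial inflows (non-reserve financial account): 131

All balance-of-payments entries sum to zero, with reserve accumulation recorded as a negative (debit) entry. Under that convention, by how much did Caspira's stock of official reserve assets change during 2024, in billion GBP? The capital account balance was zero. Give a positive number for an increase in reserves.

-828

Official reserve transactions balance = -((-959) + 131) = 828
An accumulation of reserves is recorded as a debit (negative entry), so the change in the stock of reserves is the negative of that balance.
Change in official reserves = -(828) = -828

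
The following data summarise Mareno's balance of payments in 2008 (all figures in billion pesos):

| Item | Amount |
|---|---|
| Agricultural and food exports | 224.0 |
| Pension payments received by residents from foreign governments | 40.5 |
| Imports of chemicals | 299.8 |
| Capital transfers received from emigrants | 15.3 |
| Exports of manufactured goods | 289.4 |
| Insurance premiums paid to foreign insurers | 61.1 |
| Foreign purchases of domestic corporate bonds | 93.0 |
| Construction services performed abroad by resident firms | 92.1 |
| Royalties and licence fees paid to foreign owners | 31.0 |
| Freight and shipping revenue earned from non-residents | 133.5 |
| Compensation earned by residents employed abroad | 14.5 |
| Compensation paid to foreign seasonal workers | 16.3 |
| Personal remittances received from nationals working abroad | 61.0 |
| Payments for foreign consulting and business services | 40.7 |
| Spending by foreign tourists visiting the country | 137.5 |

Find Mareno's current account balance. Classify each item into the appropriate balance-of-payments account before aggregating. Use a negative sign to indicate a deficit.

Goods: 289.4 - 299.8 + 224.0 = 213.6
Services: 137.5 + 92.1 - 31.0 - 61.1 + 133.5 - 40.7 = 230.3
Primary income: 14.5 - 16.3 = -1.8
Secondary income: 40.5 + 61.0 = 101.5
Current account = 213.6 + 230.3 + (-1.8) + 101.5 = 543.6
(Excluded from the current account — capital account: capital transfers received from emigrants 15.3; financial account: foreign purchases of domestic corporate bonds 93.0.)

543.6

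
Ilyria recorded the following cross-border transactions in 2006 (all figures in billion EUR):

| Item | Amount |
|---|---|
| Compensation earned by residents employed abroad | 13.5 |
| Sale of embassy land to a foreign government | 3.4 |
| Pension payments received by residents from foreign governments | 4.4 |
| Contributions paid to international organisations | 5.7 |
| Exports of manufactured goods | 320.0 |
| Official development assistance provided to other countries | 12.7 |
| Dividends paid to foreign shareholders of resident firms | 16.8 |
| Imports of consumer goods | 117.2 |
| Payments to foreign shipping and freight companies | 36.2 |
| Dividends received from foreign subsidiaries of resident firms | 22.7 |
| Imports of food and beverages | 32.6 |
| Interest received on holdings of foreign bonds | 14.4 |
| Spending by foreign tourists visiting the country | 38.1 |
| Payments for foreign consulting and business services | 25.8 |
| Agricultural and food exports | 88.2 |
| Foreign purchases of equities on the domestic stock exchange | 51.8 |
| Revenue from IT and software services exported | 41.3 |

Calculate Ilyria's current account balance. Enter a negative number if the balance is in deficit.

295.6

Goods: -117.2 + 320.0 + 88.2 - 32.6 = 258.4
Services: -36.2 + 38.1 - 25.8 + 41.3 = 17.4
Primary income: 13.5 + 22.7 - 16.8 + 14.4 = 33.8
Secondary income: -12.7 + 4.4 - 5.7 = -14.0
Current account = 258.4 + 17.4 + 33.8 + (-14.0) = 295.6
(Excluded from the current account — capital account: sale of embassy land to a foreign government 3.4; financial account: foreign purchases of equities on the domestic stock exchange 51.8.)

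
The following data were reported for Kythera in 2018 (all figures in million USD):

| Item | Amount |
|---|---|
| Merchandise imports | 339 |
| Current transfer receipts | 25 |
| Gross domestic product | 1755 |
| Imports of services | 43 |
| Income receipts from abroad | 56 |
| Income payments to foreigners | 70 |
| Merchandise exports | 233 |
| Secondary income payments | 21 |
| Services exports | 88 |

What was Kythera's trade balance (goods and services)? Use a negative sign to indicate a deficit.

-61

Goods balance = 233 - 339 = -106
Services balance = 88 - 43 = 45
Trade balance (goods + services) = -106 + 45 = -61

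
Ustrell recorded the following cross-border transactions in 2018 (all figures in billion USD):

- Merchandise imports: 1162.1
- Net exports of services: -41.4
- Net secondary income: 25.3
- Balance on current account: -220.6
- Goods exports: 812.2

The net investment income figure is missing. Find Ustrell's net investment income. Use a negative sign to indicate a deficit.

145.4

Current account = goods balance + services balance + net primary income + net secondary income
Sum of the known components = -366.0
Net investment income = CA - (known components) = -220.6 - (-366.0) = 145.4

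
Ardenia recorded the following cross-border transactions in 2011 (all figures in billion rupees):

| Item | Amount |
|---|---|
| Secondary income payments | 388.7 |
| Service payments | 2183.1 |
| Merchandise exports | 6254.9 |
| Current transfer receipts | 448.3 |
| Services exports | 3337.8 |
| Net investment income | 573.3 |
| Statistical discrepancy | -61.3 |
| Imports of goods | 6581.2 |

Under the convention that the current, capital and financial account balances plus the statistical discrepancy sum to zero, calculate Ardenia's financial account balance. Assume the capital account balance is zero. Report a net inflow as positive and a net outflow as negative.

-1400.0

Goods balance = 6254.9 - 6581.2 = -326.3
Services balance = 3337.8 - 2183.1 = 1154.7
Trade balance (goods + services) = -326.3 + 1154.7 = 828.4
Net primary income = 573.3
Net secondary income = 448.3 - 388.7 = 59.6
Current account = 828.4 + 573.3 + 59.6 = 1461.3
Financial account = -(1461.3 + (-61.3)) = -1400.0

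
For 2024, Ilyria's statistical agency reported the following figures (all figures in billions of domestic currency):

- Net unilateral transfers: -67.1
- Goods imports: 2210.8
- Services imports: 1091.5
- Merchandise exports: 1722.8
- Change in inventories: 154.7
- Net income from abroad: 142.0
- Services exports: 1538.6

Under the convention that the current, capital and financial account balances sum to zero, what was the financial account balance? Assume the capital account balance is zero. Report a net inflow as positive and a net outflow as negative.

-34.0

Goods balance = 1722.8 - 2210.8 = -488.0
Services balance = 1538.6 - 1091.5 = 447.1
Trade balance (goods + services) = -488.0 + 447.1 = -40.9
Net primary income = 142.0
Net secondary income = -67.1
Current account = -40.9 + 142.0 + (-67.1) = 34.0
Financial account = -(34.0) = -34.0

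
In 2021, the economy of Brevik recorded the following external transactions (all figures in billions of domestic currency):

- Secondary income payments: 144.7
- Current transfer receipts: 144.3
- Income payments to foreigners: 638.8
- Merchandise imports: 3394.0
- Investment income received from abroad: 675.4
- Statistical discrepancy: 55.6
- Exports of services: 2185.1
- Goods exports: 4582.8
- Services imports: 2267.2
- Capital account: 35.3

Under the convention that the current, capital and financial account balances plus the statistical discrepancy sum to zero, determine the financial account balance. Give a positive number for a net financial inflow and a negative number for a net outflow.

-1233.8

Goods balance = 4582.8 - 3394.0 = 1188.8
Services balance = 2185.1 - 2267.2 = -82.1
Trade balance (goods + services) = 1188.8 + (-82.1) = 1106.7
Net primary income = 675.4 - 638.8 = 36.6
Net secondary income = 144.3 - 144.7 = -0.4
Current account = 1106.7 + 36.6 + (-0.4) = 1142.9
Financial account = -(1142.9 + 35.3 + 55.6) = -1233.8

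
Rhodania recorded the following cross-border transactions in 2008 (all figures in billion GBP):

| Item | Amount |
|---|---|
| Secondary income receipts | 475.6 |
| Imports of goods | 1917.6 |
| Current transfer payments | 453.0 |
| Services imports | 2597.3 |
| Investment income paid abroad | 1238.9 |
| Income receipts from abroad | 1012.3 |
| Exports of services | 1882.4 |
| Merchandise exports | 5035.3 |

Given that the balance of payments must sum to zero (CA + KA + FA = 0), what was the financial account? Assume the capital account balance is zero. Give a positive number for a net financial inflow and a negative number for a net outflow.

Goods balance = 5035.3 - 1917.6 = 3117.7
Services balance = 1882.4 - 2597.3 = -714.9
Trade balance (goods + services) = 3117.7 + (-714.9) = 2402.8
Net primary income = 1012.3 - 1238.9 = -226.6
Net secondary income = 475.6 - 453.0 = 22.6
Current account = 2402.8 + (-226.6) + 22.6 = 2198.8
Financial account = -(2198.8) = -2198.8

-2198.8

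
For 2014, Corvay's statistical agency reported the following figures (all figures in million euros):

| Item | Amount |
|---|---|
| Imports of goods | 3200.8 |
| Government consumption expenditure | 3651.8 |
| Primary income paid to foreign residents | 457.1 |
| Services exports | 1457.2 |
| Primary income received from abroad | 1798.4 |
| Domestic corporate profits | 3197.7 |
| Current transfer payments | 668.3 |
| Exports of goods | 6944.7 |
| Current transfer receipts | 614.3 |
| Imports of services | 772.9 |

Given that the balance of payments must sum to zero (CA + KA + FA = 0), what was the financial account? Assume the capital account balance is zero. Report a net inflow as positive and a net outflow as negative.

Goods balance = 6944.7 - 3200.8 = 3743.9
Services balance = 1457.2 - 772.9 = 684.3
Trade balance (goods + services) = 3743.9 + 684.3 = 4428.2
Net primary income = 1798.4 - 457.1 = 1341.3
Net secondary income = 614.3 - 668.3 = -54.0
Current account = 4428.2 + 1341.3 + (-54.0) = 5715.5
Financial account = -(5715.5) = -5715.5

-5715.5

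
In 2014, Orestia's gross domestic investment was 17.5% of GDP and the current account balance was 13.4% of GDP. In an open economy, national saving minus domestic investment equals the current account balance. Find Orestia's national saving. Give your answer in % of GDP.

30.9

S = I + CA = 17.5 + 13.4 = 30.9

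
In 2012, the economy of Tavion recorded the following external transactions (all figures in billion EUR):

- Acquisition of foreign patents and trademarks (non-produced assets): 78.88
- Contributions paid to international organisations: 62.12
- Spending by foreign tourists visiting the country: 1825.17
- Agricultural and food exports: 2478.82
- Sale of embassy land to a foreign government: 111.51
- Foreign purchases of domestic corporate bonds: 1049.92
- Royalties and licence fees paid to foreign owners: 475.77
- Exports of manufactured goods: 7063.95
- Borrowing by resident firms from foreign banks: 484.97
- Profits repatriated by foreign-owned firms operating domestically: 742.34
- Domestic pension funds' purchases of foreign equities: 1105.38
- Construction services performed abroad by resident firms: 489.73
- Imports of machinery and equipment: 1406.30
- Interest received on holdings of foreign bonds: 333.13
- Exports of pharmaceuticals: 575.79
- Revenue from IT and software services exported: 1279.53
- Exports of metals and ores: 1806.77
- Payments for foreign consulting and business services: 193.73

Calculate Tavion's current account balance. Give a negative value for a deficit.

12972.63

Goods: 7063.95 + 1806.77 - 1406.30 + 2478.82 + 575.79 = 10519.03
Services: -193.73 - 475.77 + 1279.53 + 1825.17 + 489.73 = 2924.93
Primary income: 333.13 - 742.34 = -409.21
Secondary income: -62.12
Current account = 10519.03 + 2924.93 + (-409.21) + (-62.12) = 12972.63
(Excluded from the current account — capital account: acquisition of foreign patents and trademarks (non-produced assets) 78.88, sale of embassy land to a foreign government 111.51; financial account: foreign purchases of domestic corporate bonds 1049.92, borrowing by resident firms from foreign banks 484.97, domestic pension funds' purchases of foreign equities 1105.38.)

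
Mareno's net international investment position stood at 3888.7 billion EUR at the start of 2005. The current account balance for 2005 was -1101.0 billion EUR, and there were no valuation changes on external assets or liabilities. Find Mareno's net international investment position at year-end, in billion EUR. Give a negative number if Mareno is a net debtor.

2787.7

With no valuation effects, change in NIIP = current account = -1101.0
End-of-year NIIP = 3888.7 + (-1101.0) = 2787.7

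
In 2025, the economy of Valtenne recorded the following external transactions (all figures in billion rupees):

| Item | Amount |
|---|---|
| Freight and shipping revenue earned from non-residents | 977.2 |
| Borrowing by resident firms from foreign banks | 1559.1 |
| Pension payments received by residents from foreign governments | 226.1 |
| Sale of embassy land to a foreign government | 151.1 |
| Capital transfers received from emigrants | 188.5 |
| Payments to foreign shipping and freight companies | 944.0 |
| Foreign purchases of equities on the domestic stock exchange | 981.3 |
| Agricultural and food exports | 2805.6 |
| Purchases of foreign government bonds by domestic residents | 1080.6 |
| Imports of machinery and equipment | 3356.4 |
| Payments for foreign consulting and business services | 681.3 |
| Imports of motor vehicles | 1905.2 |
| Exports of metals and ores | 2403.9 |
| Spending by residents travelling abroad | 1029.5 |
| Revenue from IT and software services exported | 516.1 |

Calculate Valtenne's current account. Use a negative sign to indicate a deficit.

-987.5

Goods: -3356.4 + 2805.6 - 1905.2 + 2403.9 = -52.1
Services: 516.1 - 944.0 - 1029.5 + 977.2 - 681.3 = -1161.5
Secondary income: 226.1
Current account = (-52.1) + (-1161.5) + 226.1 = -987.5
(Excluded from the current account — financial account: borrowing by resident firms from foreign banks 1559.1, foreign purchases of equities on the domestic stock exchange 981.3, purchases of foreign government bonds by domestic residents 1080.6; capital account: sale of embassy land to a foreign government 151.1, capital transfers received from emigrants 188.5.)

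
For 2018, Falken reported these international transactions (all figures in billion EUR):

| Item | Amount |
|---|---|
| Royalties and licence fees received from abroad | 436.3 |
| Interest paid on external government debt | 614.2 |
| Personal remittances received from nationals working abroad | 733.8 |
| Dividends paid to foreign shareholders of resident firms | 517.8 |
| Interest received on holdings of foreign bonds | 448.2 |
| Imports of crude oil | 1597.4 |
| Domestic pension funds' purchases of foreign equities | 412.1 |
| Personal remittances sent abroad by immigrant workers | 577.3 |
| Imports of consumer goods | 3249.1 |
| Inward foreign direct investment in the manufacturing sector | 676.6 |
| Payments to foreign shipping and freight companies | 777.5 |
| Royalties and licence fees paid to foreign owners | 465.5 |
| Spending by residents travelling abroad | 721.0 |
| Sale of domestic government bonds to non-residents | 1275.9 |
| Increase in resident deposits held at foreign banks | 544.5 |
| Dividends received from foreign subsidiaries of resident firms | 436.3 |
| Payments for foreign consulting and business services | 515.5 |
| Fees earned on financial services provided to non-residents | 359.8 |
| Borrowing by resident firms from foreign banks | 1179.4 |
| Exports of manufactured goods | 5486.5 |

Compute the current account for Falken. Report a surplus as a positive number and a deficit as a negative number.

Goods: 5486.5 - 3249.1 - 1597.4 = 640.0
Services: -465.5 - 721.0 - 515.5 + 359.8 - 777.5 + 436.3 = -1683.4
Primary income: 436.3 + 448.2 - 614.2 - 517.8 = -247.5
Secondary income: 733.8 - 577.3 = 156.5
Current account = 640.0 + (-1683.4) + (-247.5) + 156.5 = -1134.4
(Excluded from the current account — financial account: domestic pension funds' purchases of foreign equities 412.1, inward foreign direct investment in the manufacturing sector 676.6, sale of domestic government bonds to non-residents 1275.9, increase in resident deposits held at foreign banks 544.5, borrowing by resident firms from foreign banks 1179.4.)

-1134.4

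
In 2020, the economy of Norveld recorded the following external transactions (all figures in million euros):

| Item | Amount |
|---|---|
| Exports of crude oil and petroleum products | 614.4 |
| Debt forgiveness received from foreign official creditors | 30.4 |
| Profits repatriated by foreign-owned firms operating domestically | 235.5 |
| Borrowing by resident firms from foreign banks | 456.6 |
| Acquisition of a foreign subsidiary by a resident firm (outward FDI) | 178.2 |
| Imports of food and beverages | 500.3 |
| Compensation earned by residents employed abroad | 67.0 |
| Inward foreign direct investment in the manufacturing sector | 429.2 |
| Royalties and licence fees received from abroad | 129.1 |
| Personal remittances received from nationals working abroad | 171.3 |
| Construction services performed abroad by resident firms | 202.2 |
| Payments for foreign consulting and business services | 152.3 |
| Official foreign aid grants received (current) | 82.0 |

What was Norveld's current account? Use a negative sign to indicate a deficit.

Goods: -500.3 + 614.4 = 114.1
Services: 129.1 - 152.3 + 202.2 = 179.0
Primary income: 67.0 - 235.5 = -168.5
Secondary income: 171.3 + 82.0 = 253.3
Current account = 114.1 + 179.0 + (-168.5) + 253.3 = 377.9
(Excluded from the current account — capital account: debt forgiveness received from foreign official creditors 30.4; financial account: borrowing by resident firms from foreign banks 456.6, acquisition of a foreign subsidiary by a resident firm (outward FDI) 178.2, inward foreign direct investment in the manufacturing sector 429.2.)

377.9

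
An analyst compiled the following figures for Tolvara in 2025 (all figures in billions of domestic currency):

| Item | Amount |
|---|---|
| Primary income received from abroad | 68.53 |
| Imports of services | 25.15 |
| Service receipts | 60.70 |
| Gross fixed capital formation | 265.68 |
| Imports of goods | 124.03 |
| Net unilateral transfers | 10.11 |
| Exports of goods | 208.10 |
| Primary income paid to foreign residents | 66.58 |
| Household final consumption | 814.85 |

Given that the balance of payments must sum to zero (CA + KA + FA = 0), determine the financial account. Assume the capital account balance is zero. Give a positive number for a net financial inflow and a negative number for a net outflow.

Goods balance = 208.10 - 124.03 = 84.07
Services balance = 60.70 - 25.15 = 35.55
Trade balance (goods + services) = 84.07 + 35.55 = 119.62
Net primary income = 68.53 - 66.58 = 1.95
Net secondary income = 10.11
Current account = 119.62 + 1.95 + 10.11 = 131.68
Financial account = -(131.68) = -131.68

-131.68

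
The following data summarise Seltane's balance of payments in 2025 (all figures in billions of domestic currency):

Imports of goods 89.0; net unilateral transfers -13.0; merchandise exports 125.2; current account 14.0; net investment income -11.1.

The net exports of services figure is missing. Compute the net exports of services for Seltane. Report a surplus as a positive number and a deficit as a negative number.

Current account = goods balance + services balance + net primary income + net secondary income
Sum of the known components = 12.1
Net exports of services = CA - (known components) = 14.0 - 12.1 = 1.9

1.9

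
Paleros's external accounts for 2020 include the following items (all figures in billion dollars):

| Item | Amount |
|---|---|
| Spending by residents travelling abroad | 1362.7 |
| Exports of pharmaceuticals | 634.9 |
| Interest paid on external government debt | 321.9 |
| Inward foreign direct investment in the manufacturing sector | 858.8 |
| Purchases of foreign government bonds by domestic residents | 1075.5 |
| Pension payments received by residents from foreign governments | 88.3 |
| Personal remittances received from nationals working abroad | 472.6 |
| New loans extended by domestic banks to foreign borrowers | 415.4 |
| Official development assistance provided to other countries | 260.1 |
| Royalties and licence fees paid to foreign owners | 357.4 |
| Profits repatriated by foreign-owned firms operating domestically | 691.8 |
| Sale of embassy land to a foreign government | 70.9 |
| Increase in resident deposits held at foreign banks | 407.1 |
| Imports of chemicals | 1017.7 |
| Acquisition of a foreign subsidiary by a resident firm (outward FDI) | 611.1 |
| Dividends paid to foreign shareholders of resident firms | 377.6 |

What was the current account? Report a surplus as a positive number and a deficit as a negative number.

Goods: 634.9 - 1017.7 = -382.8
Services: -1362.7 - 357.4 = -1720.1
Primary income: -691.8 - 377.6 - 321.9 = -1391.3
Secondary income: -260.1 + 472.6 + 88.3 = 300.8
Current account = (-382.8) + (-1720.1) + (-1391.3) + 300.8 = -3193.4
(Excluded from the current account — financial account: inward foreign direct investment in the manufacturing sector 858.8, purchases of foreign government bonds by domestic residents 1075.5, new loans extended by domestic banks to foreign borrowers 415.4, increase in resident deposits held at foreign banks 407.1, acquisition of a foreign subsidiary by a resident firm (outward FDI) 611.1; capital account: sale of embassy land to a foreign government 70.9.)

-3193.4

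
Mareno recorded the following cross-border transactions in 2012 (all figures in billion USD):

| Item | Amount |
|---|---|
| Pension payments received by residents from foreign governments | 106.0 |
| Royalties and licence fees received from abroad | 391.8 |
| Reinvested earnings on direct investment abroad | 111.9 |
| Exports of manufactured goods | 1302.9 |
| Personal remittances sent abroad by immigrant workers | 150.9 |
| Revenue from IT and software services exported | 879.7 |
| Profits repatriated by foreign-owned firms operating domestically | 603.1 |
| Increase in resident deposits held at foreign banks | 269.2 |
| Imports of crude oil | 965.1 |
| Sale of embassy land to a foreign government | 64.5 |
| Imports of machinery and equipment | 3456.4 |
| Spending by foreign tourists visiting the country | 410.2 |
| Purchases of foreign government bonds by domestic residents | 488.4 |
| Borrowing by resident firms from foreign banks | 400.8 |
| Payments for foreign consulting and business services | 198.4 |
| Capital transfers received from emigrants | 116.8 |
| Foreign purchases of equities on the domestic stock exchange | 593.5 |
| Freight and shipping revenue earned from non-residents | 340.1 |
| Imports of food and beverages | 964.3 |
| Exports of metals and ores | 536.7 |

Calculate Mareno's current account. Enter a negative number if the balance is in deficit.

-2258.9

Goods: -965.1 - 964.3 - 3456.4 + 536.7 + 1302.9 = -3546.2
Services: 879.7 + 340.1 - 198.4 + 391.8 + 410.2 = 1823.4
Primary income: 111.9 - 603.1 = -491.2
Secondary income: -150.9 + 106.0 = -44.9
Current account = (-3546.2) + 1823.4 + (-491.2) + (-44.9) = -2258.9
(Excluded from the current account — financial account: increase in resident deposits held at foreign banks 269.2, purchases of foreign government bonds by domestic residents 488.4, borrowing by resident firms from foreign banks 400.8, foreign purchases of equities on the domestic stock exchange 593.5; capital account: sale of embassy land to a foreign government 64.5, capital transfers received from emigrants 116.8.)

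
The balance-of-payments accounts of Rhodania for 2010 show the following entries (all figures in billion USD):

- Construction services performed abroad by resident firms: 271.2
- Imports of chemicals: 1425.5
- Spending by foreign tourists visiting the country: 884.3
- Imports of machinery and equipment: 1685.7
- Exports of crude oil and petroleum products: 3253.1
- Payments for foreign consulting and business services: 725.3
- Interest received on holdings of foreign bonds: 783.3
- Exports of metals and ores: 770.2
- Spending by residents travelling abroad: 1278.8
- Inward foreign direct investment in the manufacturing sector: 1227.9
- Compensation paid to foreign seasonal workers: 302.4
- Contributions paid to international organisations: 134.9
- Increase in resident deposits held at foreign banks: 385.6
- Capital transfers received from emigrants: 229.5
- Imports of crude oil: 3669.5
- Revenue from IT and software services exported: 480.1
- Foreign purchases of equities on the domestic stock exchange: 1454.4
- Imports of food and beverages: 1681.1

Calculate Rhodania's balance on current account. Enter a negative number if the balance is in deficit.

-4461.0

Goods: 770.2 - 1681.1 - 1425.5 - 3669.5 - 1685.7 + 3253.1 = -4438.5
Services: -1278.8 - 725.3 + 480.1 + 884.3 + 271.2 = -368.5
Primary income: -302.4 + 783.3 = 480.9
Secondary income: -134.9
Current account = (-4438.5) + (-368.5) + 480.9 + (-134.9) = -4461.0
(Excluded from the current account — financial account: inward foreign direct investment in the manufacturing sector 1227.9, increase in resident deposits held at foreign banks 385.6, foreign purchases of equities on the domestic stock exchange 1454.4; capital account: capital transfers received from emigrants 229.5.)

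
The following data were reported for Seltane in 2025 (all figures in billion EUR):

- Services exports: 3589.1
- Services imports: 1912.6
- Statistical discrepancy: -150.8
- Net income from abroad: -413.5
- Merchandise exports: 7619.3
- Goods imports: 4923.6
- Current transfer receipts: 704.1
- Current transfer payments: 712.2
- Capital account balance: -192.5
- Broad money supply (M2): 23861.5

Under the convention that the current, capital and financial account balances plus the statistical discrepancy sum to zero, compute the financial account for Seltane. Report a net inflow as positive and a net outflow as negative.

Goods balance = 7619.3 - 4923.6 = 2695.7
Services balance = 3589.1 - 1912.6 = 1676.5
Trade balance (goods + services) = 2695.7 + 1676.5 = 4372.2
Net primary income = -413.5
Net secondary income = 704.1 - 712.2 = -8.1
Current account = 4372.2 + (-413.5) + (-8.1) = 3950.6
Financial account = -(3950.6 + (-192.5) + (-150.8)) = -3607.3

-3607.3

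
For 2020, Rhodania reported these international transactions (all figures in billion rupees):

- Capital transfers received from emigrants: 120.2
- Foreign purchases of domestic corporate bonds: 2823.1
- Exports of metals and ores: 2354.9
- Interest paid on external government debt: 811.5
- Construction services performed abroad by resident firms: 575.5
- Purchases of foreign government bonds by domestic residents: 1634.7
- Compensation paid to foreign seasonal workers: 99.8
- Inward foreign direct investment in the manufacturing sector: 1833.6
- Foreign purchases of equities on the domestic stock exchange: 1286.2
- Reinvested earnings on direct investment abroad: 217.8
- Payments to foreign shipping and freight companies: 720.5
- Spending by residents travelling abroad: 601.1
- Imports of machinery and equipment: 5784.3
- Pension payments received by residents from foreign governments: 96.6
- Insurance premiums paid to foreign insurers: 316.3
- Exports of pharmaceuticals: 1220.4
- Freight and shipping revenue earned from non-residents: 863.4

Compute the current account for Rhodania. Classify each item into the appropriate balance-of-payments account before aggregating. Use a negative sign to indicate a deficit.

-3004.9

Goods: 2354.9 + 1220.4 - 5784.3 = -2209.0
Services: -316.3 - 720.5 + 863.4 - 601.1 + 575.5 = -199.0
Primary income: 217.8 - 811.5 - 99.8 = -693.5
Secondary income: 96.6
Current account = (-2209.0) + (-199.0) + (-693.5) + 96.6 = -3004.9
(Excluded from the current account — capital account: capital transfers received from emigrants 120.2; financial account: foreign purchases of domestic corporate bonds 2823.1, purchases of foreign government bonds by domestic residents 1634.7, inward foreign direct investment in the manufacturing sector 1833.6, foreign purchases of equities on the domestic stock exchange 1286.2.)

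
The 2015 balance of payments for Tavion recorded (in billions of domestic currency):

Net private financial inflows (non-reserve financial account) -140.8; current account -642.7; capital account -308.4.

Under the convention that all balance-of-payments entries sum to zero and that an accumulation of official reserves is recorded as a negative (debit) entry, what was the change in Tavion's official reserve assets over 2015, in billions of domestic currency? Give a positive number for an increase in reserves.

-1091.9

Official reserve transactions balance = -((-642.7) + (-308.4) + (-140.8)) = 1091.9
An accumulation of reserves is recorded as a debit (negative entry), so the change in the stock of reserves is the negative of that balance.
Change in official reserves = -(1091.9) = -1091.9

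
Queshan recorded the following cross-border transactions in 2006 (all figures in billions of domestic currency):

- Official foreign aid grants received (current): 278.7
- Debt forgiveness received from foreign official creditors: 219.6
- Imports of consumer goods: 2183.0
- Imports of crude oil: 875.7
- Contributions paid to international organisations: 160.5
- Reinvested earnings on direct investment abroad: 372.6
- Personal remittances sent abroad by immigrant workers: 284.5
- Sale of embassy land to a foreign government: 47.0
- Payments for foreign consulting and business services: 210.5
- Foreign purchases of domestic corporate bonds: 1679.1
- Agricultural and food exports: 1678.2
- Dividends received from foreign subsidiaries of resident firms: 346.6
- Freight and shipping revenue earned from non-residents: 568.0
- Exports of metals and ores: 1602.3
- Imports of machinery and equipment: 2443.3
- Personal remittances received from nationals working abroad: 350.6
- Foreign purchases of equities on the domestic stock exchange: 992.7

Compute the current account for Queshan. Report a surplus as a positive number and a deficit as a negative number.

-960.5

Goods: 1678.2 - 875.7 + 1602.3 - 2443.3 - 2183.0 = -2221.5
Services: 568.0 - 210.5 = 357.5
Primary income: 346.6 + 372.6 = 719.2
Secondary income: -160.5 - 284.5 + 278.7 + 350.6 = 184.3
Current account = (-2221.5) + 357.5 + 719.2 + 184.3 = -960.5
(Excluded from the current account — capital account: debt forgiveness received from foreign official creditors 219.6, sale of embassy land to a foreign government 47.0; financial account: foreign purchases of domestic corporate bonds 1679.1, foreign purchases of equities on the domestic stock exchange 992.7.)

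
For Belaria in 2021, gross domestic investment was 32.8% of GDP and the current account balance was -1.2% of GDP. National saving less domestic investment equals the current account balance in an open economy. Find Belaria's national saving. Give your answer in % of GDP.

S = I + CA = 32.8 + (-1.2) = 31.6

31.6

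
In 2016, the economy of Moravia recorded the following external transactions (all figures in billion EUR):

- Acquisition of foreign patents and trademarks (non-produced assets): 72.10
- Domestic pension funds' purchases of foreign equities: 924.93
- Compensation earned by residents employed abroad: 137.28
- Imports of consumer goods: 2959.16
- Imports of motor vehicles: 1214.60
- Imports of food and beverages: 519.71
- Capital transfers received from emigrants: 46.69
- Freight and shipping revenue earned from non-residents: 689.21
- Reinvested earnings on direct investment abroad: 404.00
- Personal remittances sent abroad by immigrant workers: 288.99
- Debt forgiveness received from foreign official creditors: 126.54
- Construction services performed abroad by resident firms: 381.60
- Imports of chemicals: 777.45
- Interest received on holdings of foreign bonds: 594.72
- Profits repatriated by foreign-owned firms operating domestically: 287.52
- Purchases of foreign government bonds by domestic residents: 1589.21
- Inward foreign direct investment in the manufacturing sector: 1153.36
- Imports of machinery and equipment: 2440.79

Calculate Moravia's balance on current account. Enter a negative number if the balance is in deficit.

-6281.41

Goods: -777.45 - 2959.16 - 1214.60 - 519.71 - 2440.79 = -7911.71
Services: 381.60 + 689.21 = 1070.81
Primary income: 137.28 - 287.52 + 594.72 + 404.00 = 848.48
Secondary income: -288.99
Current account = (-7911.71) + 1070.81 + 848.48 + (-288.99) = -6281.41
(Excluded from the current account — capital account: acquisition of foreign patents and trademarks (non-produced assets) 72.10, capital transfers received from emigrants 46.69, debt forgiveness received from foreign official creditors 126.54; financial account: domestic pension funds' purchases of foreign equities 924.93, purchases of foreign government bonds by domestic residents 1589.21, inward foreign direct investment in the manufacturing sector 1153.36.)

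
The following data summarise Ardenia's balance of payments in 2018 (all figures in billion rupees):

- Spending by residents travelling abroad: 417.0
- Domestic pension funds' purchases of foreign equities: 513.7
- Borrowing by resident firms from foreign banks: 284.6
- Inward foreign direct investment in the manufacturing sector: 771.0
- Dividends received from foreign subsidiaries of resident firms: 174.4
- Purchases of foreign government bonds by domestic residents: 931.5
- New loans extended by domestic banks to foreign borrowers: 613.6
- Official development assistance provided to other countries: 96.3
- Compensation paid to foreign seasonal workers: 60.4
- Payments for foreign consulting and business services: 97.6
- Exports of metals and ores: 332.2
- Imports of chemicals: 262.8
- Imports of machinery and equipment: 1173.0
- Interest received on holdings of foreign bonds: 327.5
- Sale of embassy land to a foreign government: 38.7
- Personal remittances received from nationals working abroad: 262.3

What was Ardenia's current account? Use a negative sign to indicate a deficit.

-1010.7

Goods: -262.8 - 1173.0 + 332.2 = -1103.6
Services: -417.0 - 97.6 = -514.6
Primary income: -60.4 + 327.5 + 174.4 = 441.5
Secondary income: -96.3 + 262.3 = 166.0
Current account = (-1103.6) + (-514.6) + 441.5 + 166.0 = -1010.7
(Excluded from the current account — financial account: domestic pension funds' purchases of foreign equities 513.7, borrowing by resident firms from foreign banks 284.6, inward foreign direct investment in the manufacturing sector 771.0, purchases of foreign government bonds by domestic residents 931.5, new loans extended by domestic banks to foreign borrowers 613.6; capital account: sale of embassy land to a foreign government 38.7.)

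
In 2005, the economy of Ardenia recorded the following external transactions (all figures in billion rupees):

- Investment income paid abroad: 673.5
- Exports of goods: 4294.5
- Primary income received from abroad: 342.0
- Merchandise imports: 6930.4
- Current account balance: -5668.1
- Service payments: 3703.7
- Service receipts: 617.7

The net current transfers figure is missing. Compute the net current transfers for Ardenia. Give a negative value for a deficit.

385.3

Current account = goods balance + services balance + net primary income + net secondary income
Sum of the known components = -6053.4
Net current transfers = CA - (known components) = -5668.1 - (-6053.4) = 385.3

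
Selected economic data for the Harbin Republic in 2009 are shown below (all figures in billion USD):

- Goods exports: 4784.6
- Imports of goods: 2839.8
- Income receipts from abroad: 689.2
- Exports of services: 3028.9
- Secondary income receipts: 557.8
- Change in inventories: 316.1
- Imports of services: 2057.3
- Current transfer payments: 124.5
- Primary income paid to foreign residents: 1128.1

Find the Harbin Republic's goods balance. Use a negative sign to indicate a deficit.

1944.8

Goods balance = 4784.6 - 2839.8 = 1944.8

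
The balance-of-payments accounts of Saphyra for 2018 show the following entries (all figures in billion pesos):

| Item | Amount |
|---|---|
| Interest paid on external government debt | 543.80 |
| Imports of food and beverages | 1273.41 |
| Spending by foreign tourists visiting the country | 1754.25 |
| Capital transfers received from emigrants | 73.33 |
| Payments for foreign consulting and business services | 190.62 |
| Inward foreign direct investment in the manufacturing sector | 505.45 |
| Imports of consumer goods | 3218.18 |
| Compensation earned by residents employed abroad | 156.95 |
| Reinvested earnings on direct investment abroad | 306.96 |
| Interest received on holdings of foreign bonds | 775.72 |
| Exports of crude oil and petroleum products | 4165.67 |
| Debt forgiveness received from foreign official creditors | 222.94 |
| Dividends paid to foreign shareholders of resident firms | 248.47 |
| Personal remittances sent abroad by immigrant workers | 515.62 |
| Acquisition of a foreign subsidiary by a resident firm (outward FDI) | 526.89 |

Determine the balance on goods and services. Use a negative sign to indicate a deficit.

Goods: -3218.18 + 4165.67 - 1273.41 = -325.92
Services: 1754.25 - 190.62 = 1563.63
Trade balance = -325.92 + 1563.63 = 1237.71
(Excluded from the trade balance — primary income: interest paid on external government debt 543.80, compensation earned by residents employed abroad 156.95, reinvested earnings on direct investment abroad 306.96, interest received on holdings of foreign bonds 775.72, dividends paid to foreign shareholders of resident firms 248.47; capital account: capital transfers received from emigrants 73.33, debt forgiveness received from foreign official creditors 222.94; financial account: inward foreign direct investment in the manufacturing sector 505.45, acquisition of a foreign subsidiary by a resident firm (outward FDI) 526.89; secondary income: personal remittances sent abroad by immigrant workers 515.62.)

1237.71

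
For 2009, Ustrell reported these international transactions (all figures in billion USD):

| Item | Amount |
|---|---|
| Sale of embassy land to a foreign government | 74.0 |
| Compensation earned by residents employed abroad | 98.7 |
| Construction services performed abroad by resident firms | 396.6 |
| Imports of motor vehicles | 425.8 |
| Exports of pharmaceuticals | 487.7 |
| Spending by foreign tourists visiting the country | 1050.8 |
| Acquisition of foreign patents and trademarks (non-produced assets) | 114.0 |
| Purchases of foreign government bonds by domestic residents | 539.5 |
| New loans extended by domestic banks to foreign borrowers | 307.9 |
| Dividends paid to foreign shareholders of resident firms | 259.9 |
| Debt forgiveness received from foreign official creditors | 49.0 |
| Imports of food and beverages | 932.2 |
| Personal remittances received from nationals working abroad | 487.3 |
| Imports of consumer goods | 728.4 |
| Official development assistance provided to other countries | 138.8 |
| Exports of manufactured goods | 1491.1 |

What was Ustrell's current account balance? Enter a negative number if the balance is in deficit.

Goods: -932.2 + 1491.1 - 425.8 + 487.7 - 728.4 = -107.6
Services: 396.6 + 1050.8 = 1447.4
Primary income: -259.9 + 98.7 = -161.2
Secondary income: -138.8 + 487.3 = 348.5
Current account = (-107.6) + 1447.4 + (-161.2) + 348.5 = 1527.1
(Excluded from the current account — capital account: sale of embassy land to a foreign government 74.0, acquisition of foreign patents and trademarks (non-produced assets) 114.0, debt forgiveness received from foreign official creditors 49.0; financial account: purchases of foreign government bonds by domestic residents 539.5, new loans extended by domestic banks to foreign borrowers 307.9.)

1527.1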